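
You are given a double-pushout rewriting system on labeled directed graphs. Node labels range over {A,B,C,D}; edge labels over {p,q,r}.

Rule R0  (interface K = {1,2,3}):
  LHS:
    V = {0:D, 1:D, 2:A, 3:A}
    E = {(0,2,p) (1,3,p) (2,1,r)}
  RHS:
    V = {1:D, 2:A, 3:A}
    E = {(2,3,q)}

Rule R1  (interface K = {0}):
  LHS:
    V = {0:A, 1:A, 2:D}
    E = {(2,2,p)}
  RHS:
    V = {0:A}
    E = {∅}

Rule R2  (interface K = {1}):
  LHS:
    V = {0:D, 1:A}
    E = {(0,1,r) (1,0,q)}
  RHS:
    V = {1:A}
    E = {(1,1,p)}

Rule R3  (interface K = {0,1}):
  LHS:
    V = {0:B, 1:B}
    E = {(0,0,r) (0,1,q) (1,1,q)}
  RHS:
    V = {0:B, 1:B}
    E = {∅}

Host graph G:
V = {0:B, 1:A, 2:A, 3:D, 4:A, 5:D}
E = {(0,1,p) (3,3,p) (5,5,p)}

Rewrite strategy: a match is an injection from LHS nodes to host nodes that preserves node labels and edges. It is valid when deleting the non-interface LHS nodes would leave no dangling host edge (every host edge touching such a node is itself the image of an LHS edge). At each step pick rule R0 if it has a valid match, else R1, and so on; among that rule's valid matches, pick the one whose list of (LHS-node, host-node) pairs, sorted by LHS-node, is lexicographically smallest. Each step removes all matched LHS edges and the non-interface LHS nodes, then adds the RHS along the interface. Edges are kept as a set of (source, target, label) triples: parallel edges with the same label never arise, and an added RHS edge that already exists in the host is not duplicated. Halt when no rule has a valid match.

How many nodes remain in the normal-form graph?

[0] host  ⇒  6 nodes, 3 edges  {0-p->1 3-p->3 5-p->5}
[1] R1 @ {0↦1, 1↦2, 2↦3}  ⇒  4 nodes, 2 edges  {0-p->1 5-p->5}
[2] R1 @ {0↦1, 1↦4, 2↦5}  ⇒  2 nodes, 1 edges  {0-p->1}
halt: no rule applies after step 2
NF nodes: {0:B, 1:A}

Answer: 2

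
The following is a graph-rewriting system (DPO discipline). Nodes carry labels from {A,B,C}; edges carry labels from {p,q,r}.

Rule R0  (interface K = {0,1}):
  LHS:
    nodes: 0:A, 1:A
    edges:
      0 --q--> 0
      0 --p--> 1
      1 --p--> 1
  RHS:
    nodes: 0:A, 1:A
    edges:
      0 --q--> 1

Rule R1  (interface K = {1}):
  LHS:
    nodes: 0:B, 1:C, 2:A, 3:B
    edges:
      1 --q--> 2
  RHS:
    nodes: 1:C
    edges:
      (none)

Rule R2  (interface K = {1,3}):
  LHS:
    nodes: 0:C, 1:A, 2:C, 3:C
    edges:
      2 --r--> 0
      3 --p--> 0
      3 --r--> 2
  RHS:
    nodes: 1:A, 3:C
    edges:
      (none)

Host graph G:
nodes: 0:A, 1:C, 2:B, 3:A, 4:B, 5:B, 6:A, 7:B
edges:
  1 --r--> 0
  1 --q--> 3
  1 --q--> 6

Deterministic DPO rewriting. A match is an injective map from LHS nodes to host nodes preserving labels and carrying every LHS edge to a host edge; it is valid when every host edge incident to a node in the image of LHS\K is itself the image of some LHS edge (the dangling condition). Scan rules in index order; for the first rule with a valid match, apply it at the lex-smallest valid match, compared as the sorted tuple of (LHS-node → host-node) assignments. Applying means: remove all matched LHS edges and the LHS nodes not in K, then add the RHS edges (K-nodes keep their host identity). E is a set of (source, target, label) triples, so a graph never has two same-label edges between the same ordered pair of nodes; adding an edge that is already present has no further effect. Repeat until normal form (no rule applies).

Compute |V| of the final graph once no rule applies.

start.  V:8 E:3  edges: 1-r->0 1-q->3 1-q->6
1. fire R1 via {0↦2, 1↦1, 2↦3, 3↦4}  →  V:5 E:2  edges: 1-r->0 1-q->6
2. fire R1 via {0↦5, 1↦1, 2↦6, 3↦7}  →  V:2 E:1  edges: 1-r->0
halt: no rule applies after step 2
NF nodes: {0:A, 1:C}

Answer: 2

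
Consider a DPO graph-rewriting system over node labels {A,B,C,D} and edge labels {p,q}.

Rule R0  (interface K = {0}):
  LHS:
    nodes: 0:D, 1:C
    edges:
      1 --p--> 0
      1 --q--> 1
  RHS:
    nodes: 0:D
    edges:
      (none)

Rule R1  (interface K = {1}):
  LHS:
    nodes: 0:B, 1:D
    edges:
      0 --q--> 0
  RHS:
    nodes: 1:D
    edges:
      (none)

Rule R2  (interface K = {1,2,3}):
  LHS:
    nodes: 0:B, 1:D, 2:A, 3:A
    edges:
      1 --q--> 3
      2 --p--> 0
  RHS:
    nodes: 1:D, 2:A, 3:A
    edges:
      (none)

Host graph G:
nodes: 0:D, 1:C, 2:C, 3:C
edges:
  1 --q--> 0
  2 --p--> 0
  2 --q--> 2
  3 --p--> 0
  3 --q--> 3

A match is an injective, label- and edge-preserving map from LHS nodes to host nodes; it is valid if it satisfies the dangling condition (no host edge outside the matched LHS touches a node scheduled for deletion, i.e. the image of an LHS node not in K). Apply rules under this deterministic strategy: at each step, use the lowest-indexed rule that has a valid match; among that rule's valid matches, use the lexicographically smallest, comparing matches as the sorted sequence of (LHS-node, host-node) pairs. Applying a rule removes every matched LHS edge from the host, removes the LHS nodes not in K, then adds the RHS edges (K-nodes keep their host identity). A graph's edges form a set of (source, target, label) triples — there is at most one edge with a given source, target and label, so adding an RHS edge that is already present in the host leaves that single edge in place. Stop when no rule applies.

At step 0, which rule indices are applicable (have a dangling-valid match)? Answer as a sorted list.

Answer: [R0]

Derivation:
R0: 2 valid matches — {0↦0, 1↦2}, {0↦0, 1↦3}
R1: no valid match — LHS pattern not found
R2: no valid match — LHS pattern not found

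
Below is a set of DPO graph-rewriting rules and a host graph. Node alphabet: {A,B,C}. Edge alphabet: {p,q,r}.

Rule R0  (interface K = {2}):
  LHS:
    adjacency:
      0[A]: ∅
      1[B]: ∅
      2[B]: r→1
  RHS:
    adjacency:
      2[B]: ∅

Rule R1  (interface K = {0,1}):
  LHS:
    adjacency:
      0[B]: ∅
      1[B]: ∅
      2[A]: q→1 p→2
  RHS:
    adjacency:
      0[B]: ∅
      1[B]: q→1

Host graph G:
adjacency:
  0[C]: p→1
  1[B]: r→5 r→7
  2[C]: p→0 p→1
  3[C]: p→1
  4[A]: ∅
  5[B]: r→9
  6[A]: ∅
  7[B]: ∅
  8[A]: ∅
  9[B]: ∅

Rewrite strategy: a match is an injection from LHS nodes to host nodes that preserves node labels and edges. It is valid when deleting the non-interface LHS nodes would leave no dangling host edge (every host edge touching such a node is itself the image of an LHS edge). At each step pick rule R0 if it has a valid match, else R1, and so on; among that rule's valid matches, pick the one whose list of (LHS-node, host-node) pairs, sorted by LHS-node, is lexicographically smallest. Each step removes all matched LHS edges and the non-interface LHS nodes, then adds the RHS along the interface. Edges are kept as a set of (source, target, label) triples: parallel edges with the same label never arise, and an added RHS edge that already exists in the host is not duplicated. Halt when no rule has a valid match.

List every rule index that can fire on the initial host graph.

Answer: [R0]

Steps:
R0: 6 valid matches — {0↦4, 1↦7, 2↦1}, {0↦4, 1↦9, 2↦5}, {0↦6, 1↦7, 2↦1} (+3 more)
R1: no valid match — LHS pattern not found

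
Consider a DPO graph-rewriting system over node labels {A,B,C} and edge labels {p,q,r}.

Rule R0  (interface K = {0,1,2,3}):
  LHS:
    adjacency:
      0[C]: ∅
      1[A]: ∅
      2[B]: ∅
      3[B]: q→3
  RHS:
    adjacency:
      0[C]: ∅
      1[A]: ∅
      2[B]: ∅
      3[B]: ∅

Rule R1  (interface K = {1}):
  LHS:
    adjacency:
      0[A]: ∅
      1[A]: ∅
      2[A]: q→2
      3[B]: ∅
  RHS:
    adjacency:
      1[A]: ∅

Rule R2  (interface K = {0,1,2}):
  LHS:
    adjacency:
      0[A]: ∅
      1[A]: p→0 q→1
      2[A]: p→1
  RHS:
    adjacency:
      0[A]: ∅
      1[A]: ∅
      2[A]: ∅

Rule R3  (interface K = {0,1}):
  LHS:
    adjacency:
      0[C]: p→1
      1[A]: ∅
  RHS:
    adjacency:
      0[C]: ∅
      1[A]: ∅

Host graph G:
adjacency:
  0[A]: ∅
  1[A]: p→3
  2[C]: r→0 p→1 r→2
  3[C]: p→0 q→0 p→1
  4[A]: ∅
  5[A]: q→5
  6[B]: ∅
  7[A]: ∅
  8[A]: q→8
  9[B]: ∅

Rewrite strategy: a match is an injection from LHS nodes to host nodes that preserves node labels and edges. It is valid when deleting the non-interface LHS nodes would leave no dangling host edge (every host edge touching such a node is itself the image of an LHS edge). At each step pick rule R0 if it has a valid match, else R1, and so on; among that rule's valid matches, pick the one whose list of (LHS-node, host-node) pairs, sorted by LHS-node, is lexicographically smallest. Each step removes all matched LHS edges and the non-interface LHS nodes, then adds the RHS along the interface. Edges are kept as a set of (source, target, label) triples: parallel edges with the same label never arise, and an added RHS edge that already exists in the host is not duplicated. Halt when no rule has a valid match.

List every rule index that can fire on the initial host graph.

R0: no valid match — LHS pattern not found
R1: 32 valid matches — {0↦4, 1↦0, 2↦5, 3↦6}, {0↦4, 1↦0, 2↦5, 3↦9}, {0↦4, 1↦0, 2↦8, 3↦6} (+29 more)
R2: no valid match — LHS pattern not found
R3: 3 valid matches — {0↦2, 1↦1}, {0↦3, 1↦0}, {0↦3, 1↦1}

Answer: [R1,R3]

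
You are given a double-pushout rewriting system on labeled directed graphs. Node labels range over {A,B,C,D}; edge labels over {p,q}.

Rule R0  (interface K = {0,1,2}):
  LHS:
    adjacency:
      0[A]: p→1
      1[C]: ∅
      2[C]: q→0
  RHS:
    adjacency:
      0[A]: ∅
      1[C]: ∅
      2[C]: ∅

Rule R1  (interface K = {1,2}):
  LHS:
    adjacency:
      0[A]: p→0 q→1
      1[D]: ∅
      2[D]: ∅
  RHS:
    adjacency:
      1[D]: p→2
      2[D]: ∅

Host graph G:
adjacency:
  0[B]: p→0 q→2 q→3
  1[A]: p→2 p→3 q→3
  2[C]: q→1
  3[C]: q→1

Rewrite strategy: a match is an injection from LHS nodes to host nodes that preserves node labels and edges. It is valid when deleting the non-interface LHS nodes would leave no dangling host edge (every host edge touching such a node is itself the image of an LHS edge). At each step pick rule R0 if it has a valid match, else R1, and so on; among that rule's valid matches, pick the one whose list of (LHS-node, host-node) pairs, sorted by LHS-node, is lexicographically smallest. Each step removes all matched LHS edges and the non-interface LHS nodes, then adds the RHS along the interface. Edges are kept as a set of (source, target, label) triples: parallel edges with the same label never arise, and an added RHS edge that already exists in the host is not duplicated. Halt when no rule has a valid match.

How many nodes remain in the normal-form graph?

start.  V:4 E:8  edges: 0-p->0 0-q->2 0-q->3 1-p->2 1-p->3 1-q->3 2-q->1 3-q->1
1. fire R0 via {0↦1, 1↦2, 2↦3}  →  V:4 E:6  edges: 0-p->0 0-q->2 0-q->3 1-p->3 1-q->3 2-q->1
2. fire R0 via {0↦1, 1↦3, 2↦2}  →  V:4 E:4  edges: 0-p->0 0-q->2 0-q->3 1-q->3
normal form: no rule applies after step 2
NF nodes: {0:B, 1:A, 2:C, 3:C}

Answer: 4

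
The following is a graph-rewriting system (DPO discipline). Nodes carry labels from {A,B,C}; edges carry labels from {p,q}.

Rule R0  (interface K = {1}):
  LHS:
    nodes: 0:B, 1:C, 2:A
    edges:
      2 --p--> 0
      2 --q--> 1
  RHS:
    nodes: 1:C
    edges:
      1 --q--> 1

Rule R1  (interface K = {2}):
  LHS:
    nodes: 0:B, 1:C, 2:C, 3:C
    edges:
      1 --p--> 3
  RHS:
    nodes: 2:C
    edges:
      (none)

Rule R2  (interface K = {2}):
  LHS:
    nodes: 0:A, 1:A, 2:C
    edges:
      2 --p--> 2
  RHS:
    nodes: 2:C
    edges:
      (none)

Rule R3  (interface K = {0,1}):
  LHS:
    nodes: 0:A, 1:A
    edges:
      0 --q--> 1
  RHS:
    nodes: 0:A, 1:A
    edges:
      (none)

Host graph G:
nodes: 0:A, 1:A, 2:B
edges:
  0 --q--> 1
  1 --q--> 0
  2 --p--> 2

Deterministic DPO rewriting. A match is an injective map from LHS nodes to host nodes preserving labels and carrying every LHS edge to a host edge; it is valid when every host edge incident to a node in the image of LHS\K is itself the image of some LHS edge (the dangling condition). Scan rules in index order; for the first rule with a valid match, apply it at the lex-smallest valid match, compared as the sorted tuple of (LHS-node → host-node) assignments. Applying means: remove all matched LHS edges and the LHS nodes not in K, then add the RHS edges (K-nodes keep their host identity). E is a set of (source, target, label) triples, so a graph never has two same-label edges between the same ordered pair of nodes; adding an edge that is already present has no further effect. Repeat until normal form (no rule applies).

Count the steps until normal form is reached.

initial: |V|=3 |E|=3  E = 0-q->1 1-q->0 2-p->2
step 1: apply R3 at {0↦0, 1↦1}  → |V|=3 |E|=2  E = 1-q->0 2-p->2
step 2: apply R3 at {0↦1, 1↦0}  → |V|=3 |E|=1  E = 2-p->2
halt: no rule applies after step 2

Answer: 2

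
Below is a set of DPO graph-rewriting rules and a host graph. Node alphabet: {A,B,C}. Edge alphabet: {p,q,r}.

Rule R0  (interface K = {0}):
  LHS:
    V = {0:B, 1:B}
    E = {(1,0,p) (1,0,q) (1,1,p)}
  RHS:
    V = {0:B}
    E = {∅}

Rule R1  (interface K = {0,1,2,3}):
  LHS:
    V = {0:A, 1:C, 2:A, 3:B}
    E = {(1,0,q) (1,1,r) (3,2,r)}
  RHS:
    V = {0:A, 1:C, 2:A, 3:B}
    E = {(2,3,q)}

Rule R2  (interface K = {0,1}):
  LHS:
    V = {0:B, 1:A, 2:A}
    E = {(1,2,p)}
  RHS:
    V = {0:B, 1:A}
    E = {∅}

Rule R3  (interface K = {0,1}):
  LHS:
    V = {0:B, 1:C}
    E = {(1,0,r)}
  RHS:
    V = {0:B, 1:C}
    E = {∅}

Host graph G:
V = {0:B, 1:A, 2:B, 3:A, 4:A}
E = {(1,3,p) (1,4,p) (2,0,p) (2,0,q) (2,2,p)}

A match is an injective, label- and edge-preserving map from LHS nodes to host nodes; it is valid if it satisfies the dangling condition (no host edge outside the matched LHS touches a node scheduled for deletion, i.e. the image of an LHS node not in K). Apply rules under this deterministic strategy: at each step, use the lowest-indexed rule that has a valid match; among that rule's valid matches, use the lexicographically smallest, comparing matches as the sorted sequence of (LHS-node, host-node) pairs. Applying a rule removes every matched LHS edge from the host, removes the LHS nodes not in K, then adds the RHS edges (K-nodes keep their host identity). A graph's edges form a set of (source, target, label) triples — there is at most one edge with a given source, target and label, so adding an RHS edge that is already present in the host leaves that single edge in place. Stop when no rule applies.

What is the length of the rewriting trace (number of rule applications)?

Answer: 3

Steps:
initial: |V|=5 |E|=5  E = 1-p->3 1-p->4 2-p->0 2-q->0 2-p->2
step 1: apply R0 at {0↦0, 1↦2}  → |V|=4 |E|=2  E = 1-p->3 1-p->4
step 2: apply R2 at {0↦0, 1↦1, 2↦3}  → |V|=3 |E|=1  E = 1-p->4
step 3: apply R2 at {0↦0, 1↦1, 2↦4}  → |V|=2 |E|=0  E = ∅
halt: no rule applies after step 3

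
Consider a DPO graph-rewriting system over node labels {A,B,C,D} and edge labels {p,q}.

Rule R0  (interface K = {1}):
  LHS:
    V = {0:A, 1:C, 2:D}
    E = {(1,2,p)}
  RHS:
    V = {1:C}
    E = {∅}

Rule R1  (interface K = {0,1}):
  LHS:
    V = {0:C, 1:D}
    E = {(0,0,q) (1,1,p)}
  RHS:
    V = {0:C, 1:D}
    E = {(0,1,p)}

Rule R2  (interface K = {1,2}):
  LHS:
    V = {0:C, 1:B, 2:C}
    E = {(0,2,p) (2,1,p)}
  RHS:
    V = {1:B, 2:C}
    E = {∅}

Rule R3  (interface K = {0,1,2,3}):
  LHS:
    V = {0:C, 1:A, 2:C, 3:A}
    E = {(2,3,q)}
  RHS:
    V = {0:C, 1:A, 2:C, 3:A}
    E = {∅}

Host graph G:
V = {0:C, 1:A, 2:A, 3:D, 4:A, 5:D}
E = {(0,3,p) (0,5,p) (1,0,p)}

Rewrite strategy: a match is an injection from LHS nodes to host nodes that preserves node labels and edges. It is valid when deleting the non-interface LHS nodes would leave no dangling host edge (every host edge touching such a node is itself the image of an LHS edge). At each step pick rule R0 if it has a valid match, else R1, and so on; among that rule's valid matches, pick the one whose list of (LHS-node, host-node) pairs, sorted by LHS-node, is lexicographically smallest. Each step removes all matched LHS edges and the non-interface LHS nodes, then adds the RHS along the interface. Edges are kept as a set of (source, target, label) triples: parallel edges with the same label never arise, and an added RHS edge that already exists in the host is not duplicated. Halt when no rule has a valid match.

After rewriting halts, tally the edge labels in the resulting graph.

start.  V:6 E:3  edges: 0-p->3 0-p->5 1-p->0
1. fire R0 via {0↦2, 1↦0, 2↦3}  →  V:4 E:2  edges: 0-p->5 1-p->0
2. fire R0 via {0↦4, 1↦0, 2↦5}  →  V:2 E:1  edges: 1-p->0
halt: no rule applies after step 2
NF edges: [(1, 0, 'p')]

Answer: p:1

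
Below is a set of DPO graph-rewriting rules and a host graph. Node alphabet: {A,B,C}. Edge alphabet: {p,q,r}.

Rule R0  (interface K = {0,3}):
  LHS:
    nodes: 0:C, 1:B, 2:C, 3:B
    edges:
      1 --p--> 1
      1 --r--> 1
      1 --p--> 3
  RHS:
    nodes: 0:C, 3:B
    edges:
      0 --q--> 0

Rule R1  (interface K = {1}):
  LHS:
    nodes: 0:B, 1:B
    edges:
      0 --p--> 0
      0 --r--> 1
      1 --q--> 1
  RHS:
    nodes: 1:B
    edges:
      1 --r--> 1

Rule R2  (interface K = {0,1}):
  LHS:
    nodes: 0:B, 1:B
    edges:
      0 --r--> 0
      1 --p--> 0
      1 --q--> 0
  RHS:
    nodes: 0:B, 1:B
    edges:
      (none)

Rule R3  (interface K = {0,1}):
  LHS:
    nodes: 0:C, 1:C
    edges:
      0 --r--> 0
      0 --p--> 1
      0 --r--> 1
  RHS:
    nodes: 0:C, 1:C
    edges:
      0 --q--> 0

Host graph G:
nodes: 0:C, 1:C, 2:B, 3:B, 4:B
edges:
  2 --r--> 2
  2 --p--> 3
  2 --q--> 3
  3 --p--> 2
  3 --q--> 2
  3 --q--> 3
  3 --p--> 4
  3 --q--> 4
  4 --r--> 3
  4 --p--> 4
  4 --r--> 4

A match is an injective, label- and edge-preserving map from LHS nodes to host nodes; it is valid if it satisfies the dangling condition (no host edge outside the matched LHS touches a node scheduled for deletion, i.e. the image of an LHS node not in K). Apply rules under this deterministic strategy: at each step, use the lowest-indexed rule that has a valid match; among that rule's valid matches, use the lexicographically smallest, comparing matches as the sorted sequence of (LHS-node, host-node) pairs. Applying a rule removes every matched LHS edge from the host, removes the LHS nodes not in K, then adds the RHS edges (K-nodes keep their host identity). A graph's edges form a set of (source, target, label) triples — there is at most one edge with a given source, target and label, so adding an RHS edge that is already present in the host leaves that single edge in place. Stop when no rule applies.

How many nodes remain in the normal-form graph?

Answer: 4

Steps:
start.  V:5 E:11  edges: 2-r->2 2-p->3 2-q->3 3-p->2 3-q->2 3-q->3 3-p->4 3-q->4 4-r->3 4-p->4 4-r->4
1. fire R2 via {0↦2, 1↦3}  →  V:5 E:8  edges: 2-p->3 2-q->3 3-q->3 3-p->4 3-q->4 4-r->3 4-p->4 4-r->4
2. fire R2 via {0↦4, 1↦3}  →  V:5 E:5  edges: 2-p->3 2-q->3 3-q->3 4-r->3 4-p->4
3. fire R1 via {0↦4, 1↦3}  →  V:4 E:3  edges: 2-p->3 2-q->3 3-r->3
4. fire R2 via {0↦3, 1↦2}  →  V:4 E:0  edges: ∅
final graph: no rule applies after step 4
NF nodes: {0:C, 1:C, 2:B, 3:B}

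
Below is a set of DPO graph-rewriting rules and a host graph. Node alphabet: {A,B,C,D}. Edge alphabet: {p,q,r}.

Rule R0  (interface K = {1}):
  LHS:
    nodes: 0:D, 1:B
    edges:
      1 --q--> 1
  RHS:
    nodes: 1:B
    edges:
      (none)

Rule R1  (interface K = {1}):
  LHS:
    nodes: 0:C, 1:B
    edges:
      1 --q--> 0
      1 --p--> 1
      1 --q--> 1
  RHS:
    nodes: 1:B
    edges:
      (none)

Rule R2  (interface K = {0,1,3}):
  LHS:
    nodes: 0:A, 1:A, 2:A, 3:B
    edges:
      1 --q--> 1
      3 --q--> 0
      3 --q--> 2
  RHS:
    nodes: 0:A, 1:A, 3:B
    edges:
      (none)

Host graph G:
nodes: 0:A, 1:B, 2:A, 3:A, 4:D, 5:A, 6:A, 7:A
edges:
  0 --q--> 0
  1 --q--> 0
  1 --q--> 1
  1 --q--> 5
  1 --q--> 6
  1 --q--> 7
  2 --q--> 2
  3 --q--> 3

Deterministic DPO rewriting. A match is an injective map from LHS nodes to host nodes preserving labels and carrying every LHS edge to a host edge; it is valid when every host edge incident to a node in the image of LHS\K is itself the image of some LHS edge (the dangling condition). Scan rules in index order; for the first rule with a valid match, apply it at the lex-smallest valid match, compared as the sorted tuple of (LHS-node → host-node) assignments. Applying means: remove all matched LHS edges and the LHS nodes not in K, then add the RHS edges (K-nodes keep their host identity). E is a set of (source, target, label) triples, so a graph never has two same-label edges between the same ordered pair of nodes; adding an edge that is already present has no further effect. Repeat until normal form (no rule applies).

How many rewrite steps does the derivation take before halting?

start.  V:8 E:8  edges: 0-q->0 1-q->0 1-q->1 1-q->5 1-q->6 1-q->7 2-q->2 3-q->3
1. fire R0 via {0↦4, 1↦1}  →  V:7 E:7  edges: 0-q->0 1-q->0 1-q->5 1-q->6 1-q->7 2-q->2 3-q->3
2. fire R2 via {0↦0, 1↦2, 2↦5, 3↦1}  →  V:6 E:4  edges: 0-q->0 1-q->6 1-q->7 3-q->3
3. fire R2 via {0↦6, 1↦0, 2↦7, 3↦1}  →  V:5 E:1  edges: 3-q->3
normal form: no rule applies after step 3

Answer: 3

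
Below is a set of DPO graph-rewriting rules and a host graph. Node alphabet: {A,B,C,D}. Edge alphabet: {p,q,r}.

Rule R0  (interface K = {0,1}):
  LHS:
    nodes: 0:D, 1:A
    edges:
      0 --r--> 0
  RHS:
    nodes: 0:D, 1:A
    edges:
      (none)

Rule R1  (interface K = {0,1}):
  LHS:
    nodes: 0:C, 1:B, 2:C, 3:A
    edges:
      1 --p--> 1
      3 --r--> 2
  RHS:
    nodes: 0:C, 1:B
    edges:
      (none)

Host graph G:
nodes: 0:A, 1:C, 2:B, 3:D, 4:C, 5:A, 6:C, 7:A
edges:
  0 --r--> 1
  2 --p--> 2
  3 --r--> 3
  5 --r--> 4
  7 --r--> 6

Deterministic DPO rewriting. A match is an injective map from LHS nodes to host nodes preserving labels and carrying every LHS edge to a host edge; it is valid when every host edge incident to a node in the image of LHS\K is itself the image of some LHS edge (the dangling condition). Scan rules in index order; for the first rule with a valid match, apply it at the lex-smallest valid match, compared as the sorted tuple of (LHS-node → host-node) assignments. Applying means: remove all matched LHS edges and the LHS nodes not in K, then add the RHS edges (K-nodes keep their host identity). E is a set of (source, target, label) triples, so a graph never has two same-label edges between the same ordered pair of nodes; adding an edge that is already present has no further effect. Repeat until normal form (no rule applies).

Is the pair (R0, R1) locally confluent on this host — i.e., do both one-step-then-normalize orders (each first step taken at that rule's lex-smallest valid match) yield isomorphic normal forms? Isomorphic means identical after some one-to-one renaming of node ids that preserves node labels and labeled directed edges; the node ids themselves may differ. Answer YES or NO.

branch R0-first: apply at {0↦3, 1↦0} → |E|=4, then 1 more step(s) → NF |V|=6 |E|=2 V={0:A, 1:C, 2:B, 3:D, 6:C, 7:A} E=0-r->1 7-r->6
branch R1-first: apply at {0↦1, 1↦2, 2↦4, 3↦5} → |E|=3, then 1 more step(s) → NF |V|=6 |E|=2 V={0:A, 1:C, 2:B, 3:D, 6:C, 7:A} E=0-r->1 7-r->6
graphs isomorphic (equal up to label-preserving node renaming)

Answer: YES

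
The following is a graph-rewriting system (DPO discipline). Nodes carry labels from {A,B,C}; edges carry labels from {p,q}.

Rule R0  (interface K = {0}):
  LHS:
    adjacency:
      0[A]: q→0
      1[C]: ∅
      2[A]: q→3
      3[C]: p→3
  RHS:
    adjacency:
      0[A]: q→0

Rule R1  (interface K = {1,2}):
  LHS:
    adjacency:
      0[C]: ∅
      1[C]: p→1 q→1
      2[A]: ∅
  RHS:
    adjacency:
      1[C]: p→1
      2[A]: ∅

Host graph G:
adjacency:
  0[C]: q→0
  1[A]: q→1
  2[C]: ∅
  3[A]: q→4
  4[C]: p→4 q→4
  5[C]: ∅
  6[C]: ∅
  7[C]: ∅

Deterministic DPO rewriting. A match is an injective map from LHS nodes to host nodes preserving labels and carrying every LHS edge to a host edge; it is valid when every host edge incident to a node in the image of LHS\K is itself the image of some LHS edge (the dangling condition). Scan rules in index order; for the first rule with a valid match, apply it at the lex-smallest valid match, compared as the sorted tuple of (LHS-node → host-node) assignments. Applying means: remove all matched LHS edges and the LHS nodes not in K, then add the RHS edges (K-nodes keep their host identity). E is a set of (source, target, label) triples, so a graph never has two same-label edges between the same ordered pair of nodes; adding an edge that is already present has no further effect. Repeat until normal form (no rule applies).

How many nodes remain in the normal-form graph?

Answer: 4

Derivation:
start.  V:8 E:5  edges: 0-q->0 1-q->1 3-q->4 4-p->4 4-q->4
1. fire R1 via {0↦2, 1↦4, 2↦1}  →  V:7 E:4  edges: 0-q->0 1-q->1 3-q->4 4-p->4
2. fire R0 via {0↦1, 1↦5, 2↦3, 3↦4}  →  V:4 E:2  edges: 0-q->0 1-q->1
halt: no rule applies after step 2
NF nodes: {0:C, 1:A, 6:C, 7:C}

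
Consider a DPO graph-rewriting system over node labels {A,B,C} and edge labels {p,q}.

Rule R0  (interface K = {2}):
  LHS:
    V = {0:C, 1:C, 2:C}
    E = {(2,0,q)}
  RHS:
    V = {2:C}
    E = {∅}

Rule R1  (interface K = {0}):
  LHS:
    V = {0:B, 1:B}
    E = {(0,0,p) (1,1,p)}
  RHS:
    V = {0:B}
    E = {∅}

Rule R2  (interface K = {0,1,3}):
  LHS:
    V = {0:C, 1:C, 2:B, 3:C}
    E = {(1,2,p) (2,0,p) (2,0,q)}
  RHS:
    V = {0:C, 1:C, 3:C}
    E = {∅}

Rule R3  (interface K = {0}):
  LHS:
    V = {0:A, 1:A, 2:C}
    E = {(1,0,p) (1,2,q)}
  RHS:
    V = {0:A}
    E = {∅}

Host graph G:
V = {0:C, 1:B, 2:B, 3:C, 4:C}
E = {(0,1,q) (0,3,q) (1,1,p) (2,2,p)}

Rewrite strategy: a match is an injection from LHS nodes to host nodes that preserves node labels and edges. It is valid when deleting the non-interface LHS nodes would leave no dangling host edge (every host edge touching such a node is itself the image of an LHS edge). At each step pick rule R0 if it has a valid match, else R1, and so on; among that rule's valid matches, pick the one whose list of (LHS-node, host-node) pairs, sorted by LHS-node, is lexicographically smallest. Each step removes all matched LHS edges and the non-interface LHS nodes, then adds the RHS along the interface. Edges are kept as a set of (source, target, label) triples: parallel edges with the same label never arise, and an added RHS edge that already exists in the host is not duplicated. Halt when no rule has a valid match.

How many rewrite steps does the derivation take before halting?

Answer: 2

Derivation:
start.  V:5 E:4  edges: 0-q->1 0-q->3 1-p->1 2-p->2
1. fire R0 via {0↦3, 1↦4, 2↦0}  →  V:3 E:3  edges: 0-q->1 1-p->1 2-p->2
2. fire R1 via {0↦1, 1↦2}  →  V:2 E:1  edges: 0-q->1
final graph: no rule applies after step 2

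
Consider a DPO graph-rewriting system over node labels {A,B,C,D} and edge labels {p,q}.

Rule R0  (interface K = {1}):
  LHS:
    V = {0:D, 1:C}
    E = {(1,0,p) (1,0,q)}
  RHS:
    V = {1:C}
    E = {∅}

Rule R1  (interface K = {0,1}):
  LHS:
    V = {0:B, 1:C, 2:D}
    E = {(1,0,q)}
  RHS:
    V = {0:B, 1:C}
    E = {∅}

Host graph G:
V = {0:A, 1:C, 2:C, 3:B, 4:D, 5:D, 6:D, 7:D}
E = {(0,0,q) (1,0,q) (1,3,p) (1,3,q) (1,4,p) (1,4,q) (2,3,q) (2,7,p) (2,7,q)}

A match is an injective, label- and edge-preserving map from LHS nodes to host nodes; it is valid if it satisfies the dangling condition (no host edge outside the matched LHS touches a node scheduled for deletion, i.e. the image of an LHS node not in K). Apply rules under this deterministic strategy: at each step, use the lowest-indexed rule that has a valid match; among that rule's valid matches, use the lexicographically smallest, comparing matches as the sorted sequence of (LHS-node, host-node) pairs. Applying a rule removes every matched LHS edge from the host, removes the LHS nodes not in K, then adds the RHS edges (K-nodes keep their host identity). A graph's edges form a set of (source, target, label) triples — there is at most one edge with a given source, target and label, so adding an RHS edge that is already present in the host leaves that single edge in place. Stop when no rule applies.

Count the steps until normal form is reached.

Answer: 4

Steps:
[0] host  ⇒  8 nodes, 9 edges  {0-q->0 1-q->0 1-p->3 1-q->3 1-p->4 1-q->4 2-q->3 2-p->7 2-q->7}
[1] R0 @ {0↦4, 1↦1}  ⇒  7 nodes, 7 edges  {0-q->0 1-q->0 1-p->3 1-q->3 2-q->3 2-p->7 2-q->7}
[2] R0 @ {0↦7, 1↦2}  ⇒  6 nodes, 5 edges  {0-q->0 1-q->0 1-p->3 1-q->3 2-q->3}
[3] R1 @ {0↦3, 1↦1, 2↦5}  ⇒  5 nodes, 4 edges  {0-q->0 1-q->0 1-p->3 2-q->3}
[4] R1 @ {0↦3, 1↦2, 2↦6}  ⇒  4 nodes, 3 edges  {0-q->0 1-q->0 1-p->3}
halt: no rule applies after step 4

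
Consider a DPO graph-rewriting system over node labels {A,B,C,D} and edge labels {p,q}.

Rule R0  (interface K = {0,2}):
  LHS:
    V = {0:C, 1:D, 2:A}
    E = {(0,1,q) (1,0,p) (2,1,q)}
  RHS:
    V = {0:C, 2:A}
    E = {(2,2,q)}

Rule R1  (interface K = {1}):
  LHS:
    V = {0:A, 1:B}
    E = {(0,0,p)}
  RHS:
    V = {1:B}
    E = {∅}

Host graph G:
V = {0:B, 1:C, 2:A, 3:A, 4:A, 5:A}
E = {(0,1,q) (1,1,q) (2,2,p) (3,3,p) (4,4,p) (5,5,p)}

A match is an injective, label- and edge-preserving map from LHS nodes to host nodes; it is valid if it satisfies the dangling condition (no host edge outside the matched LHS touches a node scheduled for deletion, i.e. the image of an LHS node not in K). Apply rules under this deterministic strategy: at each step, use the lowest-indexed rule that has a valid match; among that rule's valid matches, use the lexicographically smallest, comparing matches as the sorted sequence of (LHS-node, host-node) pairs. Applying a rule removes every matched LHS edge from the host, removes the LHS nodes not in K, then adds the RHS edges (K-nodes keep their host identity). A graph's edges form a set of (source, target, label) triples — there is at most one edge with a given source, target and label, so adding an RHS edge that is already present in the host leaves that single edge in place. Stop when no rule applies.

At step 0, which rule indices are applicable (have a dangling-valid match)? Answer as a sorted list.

Answer: [R1]

Rewrite trace:
R0: no valid match — LHS pattern not found
R1: 4 valid matches — {0↦2, 1↦0}, {0↦3, 1↦0}, {0↦4, 1↦0} (+1 more)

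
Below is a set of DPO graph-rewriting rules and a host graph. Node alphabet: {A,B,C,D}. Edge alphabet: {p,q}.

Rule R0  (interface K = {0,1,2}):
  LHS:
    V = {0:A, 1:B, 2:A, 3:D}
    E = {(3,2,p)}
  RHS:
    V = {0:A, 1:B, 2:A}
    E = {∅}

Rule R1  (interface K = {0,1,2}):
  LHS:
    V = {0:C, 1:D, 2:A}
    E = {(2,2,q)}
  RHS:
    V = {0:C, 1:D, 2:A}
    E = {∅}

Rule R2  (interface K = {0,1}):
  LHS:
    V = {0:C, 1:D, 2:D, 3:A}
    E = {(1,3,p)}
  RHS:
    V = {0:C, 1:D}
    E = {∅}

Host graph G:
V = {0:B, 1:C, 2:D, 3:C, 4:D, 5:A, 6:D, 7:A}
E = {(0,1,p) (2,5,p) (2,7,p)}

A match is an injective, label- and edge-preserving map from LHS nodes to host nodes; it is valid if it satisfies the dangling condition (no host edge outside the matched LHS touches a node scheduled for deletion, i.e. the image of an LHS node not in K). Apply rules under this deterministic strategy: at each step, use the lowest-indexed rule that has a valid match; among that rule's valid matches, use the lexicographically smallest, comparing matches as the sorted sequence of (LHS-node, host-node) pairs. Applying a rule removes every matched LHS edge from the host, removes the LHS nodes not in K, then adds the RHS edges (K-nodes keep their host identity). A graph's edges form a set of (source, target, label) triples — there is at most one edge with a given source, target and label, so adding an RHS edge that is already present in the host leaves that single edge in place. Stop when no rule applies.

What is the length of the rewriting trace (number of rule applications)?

Answer: 2

Rewrite trace:
start.  V:8 E:3  edges: 0-p->1 2-p->5 2-p->7
1. fire R2 via {0↦1, 1↦2, 2↦4, 3↦5}  →  V:6 E:2  edges: 0-p->1 2-p->7
2. fire R2 via {0↦1, 1↦2, 2↦6, 3↦7}  →  V:4 E:1  edges: 0-p->1
halt: no rule applies after step 2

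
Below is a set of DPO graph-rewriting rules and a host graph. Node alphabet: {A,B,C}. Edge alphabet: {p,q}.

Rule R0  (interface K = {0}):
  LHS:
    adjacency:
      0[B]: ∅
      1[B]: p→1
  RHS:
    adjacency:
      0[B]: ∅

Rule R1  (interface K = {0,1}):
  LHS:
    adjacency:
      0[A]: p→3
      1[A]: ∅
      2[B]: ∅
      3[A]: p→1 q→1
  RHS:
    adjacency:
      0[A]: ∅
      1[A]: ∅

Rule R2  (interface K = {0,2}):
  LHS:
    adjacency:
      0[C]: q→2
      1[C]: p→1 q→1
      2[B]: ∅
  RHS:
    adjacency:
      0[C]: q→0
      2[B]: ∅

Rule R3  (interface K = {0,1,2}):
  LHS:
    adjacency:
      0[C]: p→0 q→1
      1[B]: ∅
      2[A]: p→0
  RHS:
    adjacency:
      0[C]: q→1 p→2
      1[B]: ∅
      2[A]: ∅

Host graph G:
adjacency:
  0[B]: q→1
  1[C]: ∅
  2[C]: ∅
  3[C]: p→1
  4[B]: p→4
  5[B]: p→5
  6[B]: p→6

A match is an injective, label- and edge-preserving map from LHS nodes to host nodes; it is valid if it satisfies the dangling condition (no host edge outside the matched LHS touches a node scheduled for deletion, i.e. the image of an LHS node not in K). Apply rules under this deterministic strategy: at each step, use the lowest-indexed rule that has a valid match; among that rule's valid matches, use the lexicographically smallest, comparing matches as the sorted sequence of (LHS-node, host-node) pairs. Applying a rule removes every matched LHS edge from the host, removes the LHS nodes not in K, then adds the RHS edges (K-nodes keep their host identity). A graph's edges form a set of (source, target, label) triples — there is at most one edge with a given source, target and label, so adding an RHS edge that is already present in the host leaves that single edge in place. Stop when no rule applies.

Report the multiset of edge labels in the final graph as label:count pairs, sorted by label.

Answer: p:1 q:1

Steps:
initial: |V|=7 |E|=5  E = 0-q->1 3-p->1 4-p->4 5-p->5 6-p->6
step 1: apply R0 at {0↦0, 1↦4}  → |V|=6 |E|=4  E = 0-q->1 3-p->1 5-p->5 6-p->6
step 2: apply R0 at {0↦0, 1↦5}  → |V|=5 |E|=3  E = 0-q->1 3-p->1 6-p->6
step 3: apply R0 at {0↦0, 1↦6}  → |V|=4 |E|=2  E = 0-q->1 3-p->1
final graph: no rule applies after step 3
NF edges: [(0, 1, 'q'), (3, 1, 'p')]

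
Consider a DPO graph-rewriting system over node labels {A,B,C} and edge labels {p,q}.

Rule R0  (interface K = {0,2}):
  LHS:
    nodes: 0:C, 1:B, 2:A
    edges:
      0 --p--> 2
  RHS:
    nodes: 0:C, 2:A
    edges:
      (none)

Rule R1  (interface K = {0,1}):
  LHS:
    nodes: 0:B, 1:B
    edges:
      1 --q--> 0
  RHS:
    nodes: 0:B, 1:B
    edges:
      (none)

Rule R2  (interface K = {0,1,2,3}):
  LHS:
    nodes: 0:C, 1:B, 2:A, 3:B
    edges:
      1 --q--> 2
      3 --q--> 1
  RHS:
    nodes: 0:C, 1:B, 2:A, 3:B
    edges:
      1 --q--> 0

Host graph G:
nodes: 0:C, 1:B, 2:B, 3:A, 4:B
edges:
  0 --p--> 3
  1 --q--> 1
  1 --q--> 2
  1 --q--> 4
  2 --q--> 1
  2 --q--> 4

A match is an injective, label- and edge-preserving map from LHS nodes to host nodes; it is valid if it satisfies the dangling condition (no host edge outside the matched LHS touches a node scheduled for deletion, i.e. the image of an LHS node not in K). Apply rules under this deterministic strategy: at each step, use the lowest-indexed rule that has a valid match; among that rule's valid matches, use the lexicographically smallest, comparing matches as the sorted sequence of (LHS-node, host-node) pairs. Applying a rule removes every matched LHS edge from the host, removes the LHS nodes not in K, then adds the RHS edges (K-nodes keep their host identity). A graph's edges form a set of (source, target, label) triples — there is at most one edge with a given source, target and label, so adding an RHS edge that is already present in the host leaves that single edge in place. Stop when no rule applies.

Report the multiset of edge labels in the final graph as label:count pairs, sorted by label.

Answer: q:1

Steps:
initial: |V|=5 |E|=6  E = 0-p->3 1-q->1 1-q->2 1-q->4 2-q->1 2-q->4
step 1: apply R1 at {0↦1, 1↦2}  → |V|=5 |E|=5  E = 0-p->3 1-q->1 1-q->2 1-q->4 2-q->4
step 2: apply R1 at {0↦2, 1↦1}  → |V|=5 |E|=4  E = 0-p->3 1-q->1 1-q->4 2-q->4
step 3: apply R1 at {0↦4, 1↦1}  → |V|=5 |E|=3  E = 0-p->3 1-q->1 2-q->4
step 4: apply R1 at {0↦4, 1↦2}  → |V|=5 |E|=2  E = 0-p->3 1-q->1
step 5: apply R0 at {0↦0, 1↦2, 2↦3}  → |V|=4 |E|=1  E = 1-q->1
final graph: no rule applies after step 5
NF edges: [(1, 1, 'q')]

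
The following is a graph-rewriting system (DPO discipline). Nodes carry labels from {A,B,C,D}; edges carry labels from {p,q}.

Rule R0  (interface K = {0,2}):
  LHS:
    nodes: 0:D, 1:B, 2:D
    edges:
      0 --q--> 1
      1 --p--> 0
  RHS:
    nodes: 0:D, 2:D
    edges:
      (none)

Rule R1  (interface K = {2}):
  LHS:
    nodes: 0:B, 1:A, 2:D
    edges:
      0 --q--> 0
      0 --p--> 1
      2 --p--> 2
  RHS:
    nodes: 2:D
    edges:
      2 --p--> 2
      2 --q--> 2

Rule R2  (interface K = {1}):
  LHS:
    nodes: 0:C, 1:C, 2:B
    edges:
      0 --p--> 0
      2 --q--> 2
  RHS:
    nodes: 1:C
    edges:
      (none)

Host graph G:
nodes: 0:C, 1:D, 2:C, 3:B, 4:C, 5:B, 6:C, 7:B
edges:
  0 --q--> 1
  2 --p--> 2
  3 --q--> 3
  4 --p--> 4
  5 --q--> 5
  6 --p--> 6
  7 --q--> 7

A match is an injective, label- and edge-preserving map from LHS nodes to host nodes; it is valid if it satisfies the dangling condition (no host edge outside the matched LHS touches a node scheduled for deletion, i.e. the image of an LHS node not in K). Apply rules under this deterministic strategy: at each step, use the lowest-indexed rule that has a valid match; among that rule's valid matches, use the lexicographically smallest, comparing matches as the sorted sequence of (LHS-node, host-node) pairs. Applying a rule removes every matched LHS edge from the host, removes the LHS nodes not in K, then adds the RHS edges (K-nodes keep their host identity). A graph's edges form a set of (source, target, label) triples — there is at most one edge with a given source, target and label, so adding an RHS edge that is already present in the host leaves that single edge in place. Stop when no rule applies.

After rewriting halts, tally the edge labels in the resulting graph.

Answer: q:1

Steps:
initial: |V|=8 |E|=7  E = 0-q->1 2-p->2 3-q->3 4-p->4 5-q->5 6-p->6 7-q->7
step 1: apply R2 at {0↦2, 1↦0, 2↦3}  → |V|=6 |E|=5  E = 0-q->1 4-p->4 5-q->5 6-p->6 7-q->7
step 2: apply R2 at {0↦4, 1↦0, 2↦5}  → |V|=4 |E|=3  E = 0-q->1 6-p->6 7-q->7
step 3: apply R2 at {0↦6, 1↦0, 2↦7}  → |V|=2 |E|=1  E = 0-q->1
final graph: no rule applies after step 3
NF edges: [(0, 1, 'q')]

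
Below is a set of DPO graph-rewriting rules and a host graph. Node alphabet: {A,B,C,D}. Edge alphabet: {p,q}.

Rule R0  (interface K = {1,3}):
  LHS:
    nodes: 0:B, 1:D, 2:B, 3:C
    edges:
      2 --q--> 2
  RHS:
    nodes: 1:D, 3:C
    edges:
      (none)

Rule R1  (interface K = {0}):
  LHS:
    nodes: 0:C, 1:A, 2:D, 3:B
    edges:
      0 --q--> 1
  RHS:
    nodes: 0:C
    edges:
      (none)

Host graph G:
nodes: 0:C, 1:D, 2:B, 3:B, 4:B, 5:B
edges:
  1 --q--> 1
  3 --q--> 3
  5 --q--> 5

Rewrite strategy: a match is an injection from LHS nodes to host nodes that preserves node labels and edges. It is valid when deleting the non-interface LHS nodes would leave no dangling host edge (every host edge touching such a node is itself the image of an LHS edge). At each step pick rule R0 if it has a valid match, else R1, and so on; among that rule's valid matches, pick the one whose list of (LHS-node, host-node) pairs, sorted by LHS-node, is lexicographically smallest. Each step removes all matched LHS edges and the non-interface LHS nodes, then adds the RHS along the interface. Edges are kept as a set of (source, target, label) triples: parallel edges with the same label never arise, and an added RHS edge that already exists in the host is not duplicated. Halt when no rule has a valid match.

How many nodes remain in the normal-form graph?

start.  V:6 E:3  edges: 1-q->1 3-q->3 5-q->5
1. fire R0 via {0↦2, 1↦1, 2↦3, 3↦0}  →  V:4 E:2  edges: 1-q->1 5-q->5
2. fire R0 via {0↦4, 1↦1, 2↦5, 3↦0}  →  V:2 E:1  edges: 1-q->1
normal form: no rule applies after step 2
NF nodes: {0:C, 1:D}

Answer: 2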